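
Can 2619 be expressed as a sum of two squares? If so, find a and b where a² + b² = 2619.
Not possible

Factorization: 2619 = 3^3 × 97
By Fermat: n is sum of two squares iff every prime p ≡ 3 (mod 4) appears to even power.
Prime(s) ≡ 3 (mod 4) with odd exponent: [(3, 3)]
Therefore 2619 cannot be expressed as a² + b².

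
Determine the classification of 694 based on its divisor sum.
deficient

Proper divisors of 694: sum = 1 + 2 + 347 = 350
Since 350 < 694, 694 is deficient.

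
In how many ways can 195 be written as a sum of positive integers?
2580840212973

p(n) counts ways to write n as a sum of positive integers (order ignored).
Euler's pentagonal recurrence: p(k) = p(k-1) + p(k-2) - p(k-5) - p(k-7) + p(k-12) + p(k-15) - ... (offsets j(3j∓1)/2, signs ++--, p(0)=1, p(<0)=0).
DP table for k = 0..194: p(0)=1, p(1)=1, p(2)=2, p(3)=3, p(4)=5, p(5)=7, p(6)=11, p(7)=15, p(8)=22, p(9)=30, p(10)=42, p(11)=56, p(12)=77, p(13)=101, p(14)=135, p(15)=176, p(16)=231, p(17)=297, p(18)=385, p(19)=490, p(20)=627, p(21)=792, p(22)=1002, p(23)=1255, p(24)=1575, p(25)=1958, p(26)=2436, p(27)=3010, p(28)=3718, p(29)=4565, p(30)=5604, p(31)=6842, p(32)=8349, p(33)=10143, p(34)=12310, p(35)=14883, p(36)=17977, p(37)=21637, p(38)=26015, p(39)=31185, p(40)=37338, p(41)=44583, p(42)=53174, p(43)=63261, p(44)=75175, p(45)=89134, p(46)=105558, p(47)=124754, p(48)=147273, p(49)=173525, p(50)=204226, p(51)=239943, p(52)=281589, p(53)=329931, p(54)=386155, p(55)=451276, p(56)=526823, p(57)=614154, p(58)=715220, p(59)=831820, p(60)=966467, p(61)=1121505, p(62)=1300156, p(63)=1505499, p(64)=1741630, p(65)=2012558, p(66)=2323520, p(67)=2679689, p(68)=3087735, p(69)=3554345, p(70)=4087968, p(71)=4697205, p(72)=5392783, p(73)=6185689, p(74)=7089500, p(75)=8118264, p(76)=9289091, p(77)=10619863, p(78)=12132164, p(79)=13848650, p(80)=15796476, p(81)=18004327, p(82)=20506255, p(83)=23338469, p(84)=26543660, p(85)=30167357, p(86)=34262962, p(87)=38887673, p(88)=44108109, p(89)=49995925, p(90)=56634173, p(91)=64112359, p(92)=72533807, p(93)=82010177, p(94)=92669720, p(95)=104651419, p(96)=118114304, p(97)=133230930, p(98)=150198136, p(99)=169229875, p(100)=190569292, p(101)=214481126, p(102)=241265379, p(103)=271248950, p(104)=304801365, p(105)=342325709, p(106)=384276336, p(107)=431149389, p(108)=483502844, p(109)=541946240, p(110)=607163746, p(111)=679903203, p(112)=761002156, p(113)=851376628, p(114)=952050665, p(115)=1064144451, p(116)=1188908248, p(117)=1327710076, p(118)=1482074143, p(119)=1653668665, p(120)=1844349560, p(121)=2056148051, p(122)=2291320912, p(123)=2552338241, p(124)=2841940500, p(125)=3163127352, p(126)=3519222692, p(127)=3913864295, p(128)=4351078600, p(129)=4835271870, p(130)=5371315400, p(131)=5964539504, p(132)=6620830889, p(133)=7346629512, p(134)=8149040695, p(135)=9035836076, p(136)=10015581680, p(137)=11097645016, p(138)=12292341831, p(139)=13610949895, p(140)=15065878135, p(141)=16670689208, p(142)=18440293320, p(143)=20390982757, p(144)=22540654445, p(145)=24908858009, p(146)=27517052599, p(147)=30388671978, p(148)=33549419497, p(149)=37027355200, p(150)=40853235313, p(151)=45060624582, p(152)=49686288421, p(153)=54770336324, p(154)=60356673280, p(155)=66493182097, p(156)=73232243759, p(157)=80630964769, p(158)=88751778802, p(159)=97662728555, p(160)=107438159466, p(161)=118159068427, p(162)=129913904637, p(163)=142798995930, p(164)=156919475295, p(165)=172389800255, p(166)=189334822579, p(167)=207890420102, p(168)=228204732751, p(169)=250438925115, p(170)=274768617130, p(171)=301384802048, p(172)=330495499613, p(173)=362326859895, p(174)=397125074750, p(175)=435157697830, p(176)=476715857290, p(177)=522115831195, p(178)=571701605655, p(179)=625846753120, p(180)=684957390936, p(181)=749474411781, p(182)=819876908323, p(183)=896684817527, p(184)=980462880430, p(185)=1071823774337, p(186)=1171432692373, p(187)=1280011042268, p(188)=1398341745571, p(189)=1527273599625, p(190)=1667727404093, p(191)=1820701100652, p(192)=1987276856363, p(193)=2168627105469, p(194)=2366022741845.
Final step: p(195) = p(194) + p(193) - p(190) - p(188) + p(183) + p(180) - p(173) - p(169) + p(160) + p(155) - p(144) - p(138) + p(125) + p(118) - p(103) - p(95) + p(78) + p(69) - p(50) - p(40) + p(19) + p(8)
= 2366022741845 + 2168627105469 - 1667727404093 - 1398341745571 + 896684817527 + 684957390936 - 362326859895 - 250438925115 + 107438159466 + 66493182097 - 22540654445 - 12292341831 + 3163127352 + 1482074143 - 271248950 - 104651419 + 12132164 + 3554345 - 204226 - 37338 + 490 + 22
= 2580840212973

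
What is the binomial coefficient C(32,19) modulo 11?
2

Using Lucas' theorem:
Write n=32 and k=19 in base 11:
n in base 11: [2, 10]
k in base 11: [1, 8]
C(32,19) mod 11 = ∏ C(n_i, k_i) mod 11
Digit binomials (mod 11): C(2,1) = 2; C(10,8) = 45 ≡ 1
Product: 2 × 1 = 2 ≡ 2 (mod 11)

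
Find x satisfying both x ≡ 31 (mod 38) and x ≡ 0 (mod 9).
297

Using Chinese Remainder Theorem:
M = 38 × 9 = 342
M1 = 9, M2 = 38
y1 = 9^(-1) mod 38 = 17
y2 = 38^(-1) mod 9 = 5
x = (31×9×17 + 0×38×5) mod 342 = 297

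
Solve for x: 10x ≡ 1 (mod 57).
40

gcd(10, 57) = 1, so the inverse exists.
Extended Euclidean algorithm on (57, 10):
57 = 5 × 10 + 7  ⟹  7 = (1)·57 + (-5)·10
10 = 1 × 7 + 3  ⟹  3 = (-1)·57 + (6)·10
7 = 2 × 3 + 1  ⟹  1 = (3)·57 + (-17)·10
So (-17)·10 ≡ 1 (mod 57), i.e. 10^(-1) ≡ -17 ≡ 40 (mod 57).
Check: 10 × 40 = 400 ≡ 1 (mod 57)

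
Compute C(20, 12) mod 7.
5

Using Lucas' theorem:
Write n=20 and k=12 in base 7:
n in base 7: [2, 6]
k in base 7: [1, 5]
C(20,12) mod 7 = ∏ C(n_i, k_i) mod 7
Digit binomials (mod 7): C(2,1) = 2; C(6,5) = 6
Product: 2 × 6 = 12 ≡ 5 (mod 7)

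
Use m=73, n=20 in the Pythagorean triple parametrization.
(4929, 2920, 5729)

Euclid's formula: a = m² - n², b = 2mn, c = m² + n²
m = 73, n = 20
a = 73² - 20² = 5329 - 400 = 4929
b = 2 × 73 × 20 = 2920
c = 73² + 20² = 5329 + 400 = 5729
Verification: 4929² + 2920² = 24295041 + 8526400 = 32821441 = 5729² ✓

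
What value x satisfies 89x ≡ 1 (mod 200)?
9

gcd(89, 200) = 1, so the inverse exists.
Extended Euclidean algorithm on (200, 89):
200 = 2 × 89 + 22  ⟹  22 = (1)·200 + (-2)·89
89 = 4 × 22 + 1  ⟹  1 = (-4)·200 + (9)·89
So (9)·89 ≡ 1 (mod 200), i.e. 89^(-1) ≡ 9 (mod 200).
Check: 89 × 9 = 801 ≡ 1 (mod 200)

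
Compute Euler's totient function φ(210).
48

210 = 2 × 3 × 5 × 7
φ(n) = n × ∏(1 - 1/p) for each prime p dividing n
φ(210) = 210 × (1 - 1/2) × (1 - 1/3) × (1 - 1/5) × (1 - 1/7) = 48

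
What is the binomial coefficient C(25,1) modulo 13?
12

Using Lucas' theorem:
Write n=25 and k=1 in base 13:
n in base 13: [1, 12]
k in base 13: [0, 1]
C(25,1) mod 13 = ∏ C(n_i, k_i) mod 13
Digit binomials (mod 13): C(1,0) = 1; C(12,1) = 12
Product: 1 × 12 = 12 ≡ 12 (mod 13)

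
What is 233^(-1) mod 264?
17

gcd(233, 264) = 1, so the inverse exists.
Extended Euclidean algorithm on (264, 233):
264 = 1 × 233 + 31  ⟹  31 = (1)·264 + (-1)·233
233 = 7 × 31 + 16  ⟹  16 = (-7)·264 + (8)·233
31 = 1 × 16 + 15  ⟹  15 = (8)·264 + (-9)·233
16 = 1 × 15 + 1  ⟹  1 = (-15)·264 + (17)·233
So (17)·233 ≡ 1 (mod 264), i.e. 233^(-1) ≡ 17 (mod 264).
Check: 233 × 17 = 3961 ≡ 1 (mod 264)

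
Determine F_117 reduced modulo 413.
355

Matrix identity: Q^n = [[F_(n+1), F_n], [F_n, F_(n-1)]] with Q = [[1,1],[1,0]].
n = 117 = 1110101₂. Square-and-multiply, entries mod 413:
Q^1 = [[1,1],[1,0]]
Q^3 = (Q^1)²·Q = [[3,2],[2,1]]
Q^7 = (Q^3)²·Q = [[21,13],[13,8]]
Q^14 = (Q^7)² = [[197,377],[377,233]]
Q^29 = (Q^14)²·Q = [[258,44],[44,214]]
Q^58 = (Q^29)² = [[355,118],[118,237]]
Q^117 = (Q^58)²·Q = [[1,355],[355,59]]
F_117 mod 413 = Q^117[0][1] = 355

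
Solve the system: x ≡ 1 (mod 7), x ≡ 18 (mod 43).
190

Using Chinese Remainder Theorem:
M = 7 × 43 = 301
M1 = 43, M2 = 7
y1 = 43^(-1) mod 7 = 1
y2 = 7^(-1) mod 43 = 37
x = (1×43×1 + 18×7×37) mod 301 = 190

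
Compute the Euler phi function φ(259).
216

259 = 7 × 37
φ(n) = n × ∏(1 - 1/p) for each prime p dividing n
φ(259) = 259 × (1 - 1/7) × (1 - 1/37) = 216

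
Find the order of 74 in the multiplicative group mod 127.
63

127 is prime, so ord(74) divides φ(127) = 126.
Divisors of 126: 1, 2, 3, 6, 7, 9, 14, 18, 21, 42, 63, 126.
Repeated squaring: 74^1 ≡ 74, 74^2 ≡ 15, 74^4 ≡ 98, 74^8 ≡ 79, 74^16 ≡ 18, 74^32 ≡ 70, 74^64 ≡ 74 (mod 127).
Test 74^d mod 127 for each divisor d in increasing order:
74^1 ≡ 74
74^2 ≡ 15
74^3 = 74^2·74^1 ≡ 94
74^6 = 74^4·74^2 ≡ 73
74^7 = 74^4·74^2·74^1 ≡ 68
74^9 = 74^8·74^1 ≡ 4
74^14 = 74^8·74^4·74^2 ≡ 52
74^18 = 74^16·74^2 ≡ 16
74^21 = 74^16·74^4·74^1 ≡ 107
74^42 = 74^32·74^8·74^2 ≡ 19
74^63 = 74^32·74^16·74^8·74^4·74^2·74^1 ≡ 1  ← first divisor giving 1
The order is 63.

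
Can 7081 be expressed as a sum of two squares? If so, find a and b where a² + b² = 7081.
5² + 84² (a=5, b=84)

Factorization: 7081 = 73 × 97
By Fermat: n is sum of two squares iff every prime p ≡ 3 (mod 4) appears to even power.
All primes ≡ 3 (mod 4) appear to even power.
Search a = 0, 1, 2, … for 7081 - a² a perfect square: first hit at a = 5: 7081 - 25 = 7056 = 84².
7081 = 5² + 84² = 25 + 7056 ✓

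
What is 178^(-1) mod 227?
88

gcd(178, 227) = 1, so the inverse exists.
Extended Euclidean algorithm on (227, 178):
227 = 1 × 178 + 49  ⟹  49 = (1)·227 + (-1)·178
178 = 3 × 49 + 31  ⟹  31 = (-3)·227 + (4)·178
49 = 1 × 31 + 18  ⟹  18 = (4)·227 + (-5)·178
31 = 1 × 18 + 13  ⟹  13 = (-7)·227 + (9)·178
18 = 1 × 13 + 5  ⟹  5 = (11)·227 + (-14)·178
13 = 2 × 5 + 3  ⟹  3 = (-29)·227 + (37)·178
5 = 1 × 3 + 2  ⟹  2 = (40)·227 + (-51)·178
3 = 1 × 2 + 1  ⟹  1 = (-69)·227 + (88)·178
So (88)·178 ≡ 1 (mod 227), i.e. 178^(-1) ≡ 88 (mod 227).
Check: 178 × 88 = 15664 ≡ 1 (mod 227)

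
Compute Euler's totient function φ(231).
120

231 = 3 × 7 × 11
φ(n) = n × ∏(1 - 1/p) for each prime p dividing n
φ(231) = 231 × (1 - 1/3) × (1 - 1/7) × (1 - 1/11) = 120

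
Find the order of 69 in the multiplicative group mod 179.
178

179 is prime, so ord(69) divides φ(179) = 178.
Divisors of 178: 1, 2, 89, 178.
Repeated squaring: 69^1 ≡ 69, 69^2 ≡ 107, 69^4 ≡ 172, 69^8 ≡ 49, 69^16 ≡ 74, 69^32 ≡ 106, 69^64 ≡ 138, 69^128 ≡ 70 (mod 179).
Test 69^d mod 179 for each divisor d in increasing order:
69^1 ≡ 69
69^2 ≡ 107
69^89 = 69^64·69^16·69^8·69^1 ≡ 178
69^178 = 69^128·69^32·69^16·69^2 ≡ 1  ← first divisor giving 1
The order is 178.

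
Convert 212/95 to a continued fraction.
[2; 4, 3, 7]

Euclidean algorithm steps:
212 = 2 × 95 + 22
95 = 4 × 22 + 7
22 = 3 × 7 + 1
7 = 7 × 1 + 0
Continued fraction: [2; 4, 3, 7]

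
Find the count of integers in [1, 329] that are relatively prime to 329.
276

329 = 7 × 47
φ(n) = n × ∏(1 - 1/p) for each prime p dividing n
φ(329) = 329 × (1 - 1/7) × (1 - 1/47) = 276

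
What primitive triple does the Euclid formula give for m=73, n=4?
(5313, 584, 5345)

Euclid's formula: a = m² - n², b = 2mn, c = m² + n²
m = 73, n = 4
a = 73² - 4² = 5329 - 16 = 5313
b = 2 × 73 × 4 = 584
c = 73² + 4² = 5329 + 16 = 5345
Verification: 5313² + 584² = 28227969 + 341056 = 28569025 = 5345² ✓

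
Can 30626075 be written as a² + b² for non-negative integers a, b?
Not possible

Factorization: 30626075 = 5^2 × 107^3
By Fermat: n is sum of two squares iff every prime p ≡ 3 (mod 4) appears to even power.
Prime(s) ≡ 3 (mod 4) with odd exponent: [(107, 3)]
Therefore 30626075 cannot be expressed as a² + b².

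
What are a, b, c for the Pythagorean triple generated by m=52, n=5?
(2679, 520, 2729)

Euclid's formula: a = m² - n², b = 2mn, c = m² + n²
m = 52, n = 5
a = 52² - 5² = 2704 - 25 = 2679
b = 2 × 52 × 5 = 520
c = 52² + 5² = 2704 + 25 = 2729
Verification: 2679² + 520² = 7177041 + 270400 = 7447441 = 2729² ✓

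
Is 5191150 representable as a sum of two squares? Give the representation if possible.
Not possible

Factorization: 5191150 = 2 × 5^2 × 47^3
By Fermat: n is sum of two squares iff every prime p ≡ 3 (mod 4) appears to even power.
Prime(s) ≡ 3 (mod 4) with odd exponent: [(47, 3)]
Therefore 5191150 cannot be expressed as a² + b².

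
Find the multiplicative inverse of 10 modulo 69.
7

gcd(10, 69) = 1, so the inverse exists.
Extended Euclidean algorithm on (69, 10):
69 = 6 × 10 + 9  ⟹  9 = (1)·69 + (-6)·10
10 = 1 × 9 + 1  ⟹  1 = (-1)·69 + (7)·10
So (7)·10 ≡ 1 (mod 69), i.e. 10^(-1) ≡ 7 (mod 69).
Check: 10 × 7 = 70 ≡ 1 (mod 69)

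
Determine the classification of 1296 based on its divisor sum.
abundant

Proper divisors of 1296: sum = 1 + 2 + 3 + 4 + 6 + 8 + 9 + 12 + ... + 216 + 324 + 432 + 648 (24 divisors) = 2455
Since 2455 > 1296, 1296 is abundant.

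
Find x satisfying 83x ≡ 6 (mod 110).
x ≡ 12 (mod 110)

gcd(83, 110) = 1, which divides 6, so solutions exist.
Find 83^(-1) mod 110 by the extended Euclidean algorithm:
110 = 1 × 83 + 27  ⟹  27 = (1)·110 + (-1)·83
83 = 3 × 27 + 2  ⟹  2 = (-3)·110 + (4)·83
27 = 13 × 2 + 1  ⟹  1 = (40)·110 + (-53)·83
So (-53)·83 ≡ 1 (mod 110), i.e. 83^(-1) ≡ -53 ≡ 57 (mod 110).
x ≡ 57 × 6 = 342 ≡ 12 (mod 110).
Check: 83 × 12 = 996 ≡ 6 (mod 110).
Unique solution: x ≡ 12 (mod 110)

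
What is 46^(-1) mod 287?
156

gcd(46, 287) = 1, so the inverse exists.
Extended Euclidean algorithm on (287, 46):
287 = 6 × 46 + 11  ⟹  11 = (1)·287 + (-6)·46
46 = 4 × 11 + 2  ⟹  2 = (-4)·287 + (25)·46
11 = 5 × 2 + 1  ⟹  1 = (21)·287 + (-131)·46
So (-131)·46 ≡ 1 (mod 287), i.e. 46^(-1) ≡ -131 ≡ 156 (mod 287).
Check: 46 × 156 = 7176 ≡ 1 (mod 287)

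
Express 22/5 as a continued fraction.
[4; 2, 2]

Euclidean algorithm steps:
22 = 4 × 5 + 2
5 = 2 × 2 + 1
2 = 2 × 1 + 0
Continued fraction: [4; 2, 2]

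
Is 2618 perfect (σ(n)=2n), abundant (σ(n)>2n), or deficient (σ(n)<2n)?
deficient

Proper divisors of 2618: sum = 1 + 2 + 7 + 11 + 14 + 17 + 22 + 34 + 77 + 119 + 154 + 187 + 238 + 374 + 1309 = 2566
Since 2566 < 2618, 2618 is deficient.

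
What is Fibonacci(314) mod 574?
279

Matrix identity: Q^n = [[F_(n+1), F_n], [F_n, F_(n-1)]] with Q = [[1,1],[1,0]].
n = 314 = 100111010₂. Square-and-multiply, entries mod 574:
Q^1 = [[1,1],[1,0]]
Q^2 = (Q^1)² = [[2,1],[1,1]]
Q^4 = (Q^2)² = [[5,3],[3,2]]
Q^9 = (Q^4)²·Q = [[55,34],[34,21]]
Q^19 = (Q^9)²·Q = [[451,163],[163,288]]
Q^39 = (Q^19)²·Q = [[287,370],[370,491]]
Q^78 = (Q^39)² = [[1,286],[286,289]]
Q^157 = (Q^78)²·Q = [[573,289],[289,284]]
Q^314 = (Q^157)² = [[292,279],[279,13]]
F_314 mod 574 = Q^314[0][1] = 279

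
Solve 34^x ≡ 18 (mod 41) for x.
24

Baby-step giant-step with step n = ⌈√41⌉ = 7.
Baby steps 34^j mod 41 (j:value) for j=0..6: 0:1, 1:34, 2:8, 3:26, 4:23, 5:3, 6:20.
Giant-step multiplier: 34^(-7) ≡ 34^(40-7) = 34^33 ≡ 12 (mod 41).
Giant steps γ_i = 18·12^i mod 41: γ_0=18, γ_1=11, γ_2=9, γ_3=26 (in table at j=3).
x = i·n + j = 3·7 + 3 = 24.
Check: 34^24 ≡ 18 (mod 41).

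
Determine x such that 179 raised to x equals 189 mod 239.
111

Baby-step giant-step with step n = ⌈√239⌉ = 16.
Baby steps 179^j mod 239 (j:value) for j=0..15: 0:1, 1:179, 2:15, 3:56, 4:225, 5:123, 6:29, 7:172, 8:196, 9:190, 10:72, 11:221, 12:124, 13:208, 14:187, 15:13.
Giant-step multiplier: 179^(-16) ≡ 179^(238-16) = 179^222 ≡ 110 (mod 239).
Giant steps γ_i = 189·110^i mod 239: γ_0=189, γ_1=236, γ_2=148, γ_3=28, γ_4=212, γ_5=137, γ_6=13 (in table at j=15).
x = i·n + j = 6·16 + 15 = 111.
Check: 179^111 ≡ 189 (mod 239).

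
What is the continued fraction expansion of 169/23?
[7; 2, 1, 7]

Euclidean algorithm steps:
169 = 7 × 23 + 8
23 = 2 × 8 + 7
8 = 1 × 7 + 1
7 = 7 × 1 + 0
Continued fraction: [7; 2, 1, 7]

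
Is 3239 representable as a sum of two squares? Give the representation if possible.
Not possible

Factorization: 3239 = 41 × 79
By Fermat: n is sum of two squares iff every prime p ≡ 3 (mod 4) appears to even power.
Prime(s) ≡ 3 (mod 4) with odd exponent: [(79, 1)]
Therefore 3239 cannot be expressed as a² + b².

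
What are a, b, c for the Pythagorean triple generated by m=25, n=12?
(481, 600, 769)

Euclid's formula: a = m² - n², b = 2mn, c = m² + n²
m = 25, n = 12
a = 25² - 12² = 625 - 144 = 481
b = 2 × 25 × 12 = 600
c = 25² + 12² = 625 + 144 = 769
Verification: 481² + 600² = 231361 + 360000 = 591361 = 769² ✓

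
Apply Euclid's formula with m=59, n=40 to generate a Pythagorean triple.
(1881, 4720, 5081)

Euclid's formula: a = m² - n², b = 2mn, c = m² + n²
m = 59, n = 40
a = 59² - 40² = 3481 - 1600 = 1881
b = 2 × 59 × 40 = 4720
c = 59² + 40² = 3481 + 1600 = 5081
Verification: 1881² + 4720² = 3538161 + 22278400 = 25816561 = 5081² ✓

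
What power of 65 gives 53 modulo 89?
86

Baby-step giant-step with step n = ⌈√89⌉ = 10.
Baby steps 65^j mod 89 (j:value) for j=0..9: 0:1, 1:65, 2:42, 3:60, 4:73, 5:28, 6:40, 7:19, 8:78, 9:86.
Giant-step multiplier: 65^(-10) ≡ 65^(88-10) = 65^78 ≡ 68 (mod 89).
Giant steps γ_i = 53·68^i mod 89: γ_0=53, γ_1=44, γ_2=55, γ_3=2, γ_4=47, γ_5=81, γ_6=79, γ_7=32, γ_8=40 (in table at j=6).
x = i·n + j = 8·10 + 6 = 86.
Check: 65^86 ≡ 53 (mod 89).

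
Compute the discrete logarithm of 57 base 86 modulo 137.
125

Baby-step giant-step with step n = ⌈√137⌉ = 12.
Baby steps 86^j mod 137 (j:value) for j=0..11: 0:1, 1:86, 2:135, 3:102, 4:4, 5:70, 6:129, 7:134, 8:16, 9:6, 10:105, 11:125.
Giant-step multiplier: 86^(-12) ≡ 86^(136-12) = 86^124 ≡ 15 (mod 137).
Giant steps γ_i = 57·15^i mod 137: γ_0=57, γ_1=33, γ_2=84, γ_3=27, γ_4=131, γ_5=47, γ_6=20, γ_7=26, γ_8=116, γ_9=96, γ_10=70 (in table at j=5).
x = i·n + j = 10·12 + 5 = 125.
Check: 86^125 ≡ 57 (mod 137).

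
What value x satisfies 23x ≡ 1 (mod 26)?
17

gcd(23, 26) = 1, so the inverse exists.
Extended Euclidean algorithm on (26, 23):
26 = 1 × 23 + 3  ⟹  3 = (1)·26 + (-1)·23
23 = 7 × 3 + 2  ⟹  2 = (-7)·26 + (8)·23
3 = 1 × 2 + 1  ⟹  1 = (8)·26 + (-9)·23
So (-9)·23 ≡ 1 (mod 26), i.e. 23^(-1) ≡ -9 ≡ 17 (mod 26).
Check: 23 × 17 = 391 ≡ 1 (mod 26)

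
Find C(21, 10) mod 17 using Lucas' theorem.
0

Using Lucas' theorem:
Write n=21 and k=10 in base 17:
n in base 17: [1, 4]
k in base 17: [0, 10]
C(21,10) mod 17 = ∏ C(n_i, k_i) mod 17
Digit binomials (mod 17): C(1,0) = 1; C(4,10) = 0 (k_i > n_i)
Product: 1 × 0 = 0 ≡ 0 (mod 17)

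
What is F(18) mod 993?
598

Matrix identity: Q^n = [[F_(n+1), F_n], [F_n, F_(n-1)]] with Q = [[1,1],[1,0]].
n = 18 = 10010₂. Square-and-multiply, entries mod 993:
Q^1 = [[1,1],[1,0]]
Q^2 = (Q^1)² = [[2,1],[1,1]]
Q^4 = (Q^2)² = [[5,3],[3,2]]
Q^9 = (Q^4)²·Q = [[55,34],[34,21]]
Q^18 = (Q^9)² = [[209,598],[598,604]]
F_18 mod 993 = Q^18[0][1] = 598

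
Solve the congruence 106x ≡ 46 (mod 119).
x ≡ 88 (mod 119)

gcd(106, 119) = 1, which divides 46, so solutions exist.
Find 106^(-1) mod 119 by the extended Euclidean algorithm:
119 = 1 × 106 + 13  ⟹  13 = (1)·119 + (-1)·106
106 = 8 × 13 + 2  ⟹  2 = (-8)·119 + (9)·106
13 = 6 × 2 + 1  ⟹  1 = (49)·119 + (-55)·106
So (-55)·106 ≡ 1 (mod 119), i.e. 106^(-1) ≡ -55 ≡ 64 (mod 119).
x ≡ 64 × 46 = 2944 ≡ 88 (mod 119).
Check: 106 × 88 = 9328 ≡ 46 (mod 119).
Unique solution: x ≡ 88 (mod 119)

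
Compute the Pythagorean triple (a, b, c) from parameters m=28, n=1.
(783, 56, 785)

Euclid's formula: a = m² - n², b = 2mn, c = m² + n²
m = 28, n = 1
a = 28² - 1² = 784 - 1 = 783
b = 2 × 28 × 1 = 56
c = 28² + 1² = 784 + 1 = 785
Verification: 783² + 56² = 613089 + 3136 = 616225 = 785² ✓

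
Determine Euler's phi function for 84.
24

84 = 2^2 × 3 × 7
φ(n) = n × ∏(1 - 1/p) for each prime p dividing n
φ(84) = 84 × (1 - 1/2) × (1 - 1/3) × (1 - 1/7) = 24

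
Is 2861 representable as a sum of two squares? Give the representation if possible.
19² + 50² (a=19, b=50)

Factorization: 2861 = 2861
By Fermat: n is sum of two squares iff every prime p ≡ 3 (mod 4) appears to even power.
All primes ≡ 3 (mod 4) appear to even power.
Search a = 0, 1, 2, … for 2861 - a² a perfect square: first hit at a = 19: 2861 - 361 = 2500 = 50².
2861 = 19² + 50² = 361 + 2500 ✓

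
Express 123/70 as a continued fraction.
[1; 1, 3, 8, 2]

Euclidean algorithm steps:
123 = 1 × 70 + 53
70 = 1 × 53 + 17
53 = 3 × 17 + 2
17 = 8 × 2 + 1
2 = 2 × 1 + 0
Continued fraction: [1; 1, 3, 8, 2]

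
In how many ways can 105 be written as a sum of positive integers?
342325709

p(n) counts ways to write n as a sum of positive integers (order ignored).
Euler's pentagonal recurrence: p(k) = p(k-1) + p(k-2) - p(k-5) - p(k-7) + p(k-12) + p(k-15) - ... (offsets j(3j∓1)/2, signs ++--, p(0)=1, p(<0)=0).
DP table for k = 0..104: p(0)=1, p(1)=1, p(2)=2, p(3)=3, p(4)=5, p(5)=7, p(6)=11, p(7)=15, p(8)=22, p(9)=30, p(10)=42, p(11)=56, p(12)=77, p(13)=101, p(14)=135, p(15)=176, p(16)=231, p(17)=297, p(18)=385, p(19)=490, p(20)=627, p(21)=792, p(22)=1002, p(23)=1255, p(24)=1575, p(25)=1958, p(26)=2436, p(27)=3010, p(28)=3718, p(29)=4565, p(30)=5604, p(31)=6842, p(32)=8349, p(33)=10143, p(34)=12310, p(35)=14883, p(36)=17977, p(37)=21637, p(38)=26015, p(39)=31185, p(40)=37338, p(41)=44583, p(42)=53174, p(43)=63261, p(44)=75175, p(45)=89134, p(46)=105558, p(47)=124754, p(48)=147273, p(49)=173525, p(50)=204226, p(51)=239943, p(52)=281589, p(53)=329931, p(54)=386155, p(55)=451276, p(56)=526823, p(57)=614154, p(58)=715220, p(59)=831820, p(60)=966467, p(61)=1121505, p(62)=1300156, p(63)=1505499, p(64)=1741630, p(65)=2012558, p(66)=2323520, p(67)=2679689, p(68)=3087735, p(69)=3554345, p(70)=4087968, p(71)=4697205, p(72)=5392783, p(73)=6185689, p(74)=7089500, p(75)=8118264, p(76)=9289091, p(77)=10619863, p(78)=12132164, p(79)=13848650, p(80)=15796476, p(81)=18004327, p(82)=20506255, p(83)=23338469, p(84)=26543660, p(85)=30167357, p(86)=34262962, p(87)=38887673, p(88)=44108109, p(89)=49995925, p(90)=56634173, p(91)=64112359, p(92)=72533807, p(93)=82010177, p(94)=92669720, p(95)=104651419, p(96)=118114304, p(97)=133230930, p(98)=150198136, p(99)=169229875, p(100)=190569292, p(101)=214481126, p(102)=241265379, p(103)=271248950, p(104)=304801365.
Final step: p(105) = p(104) + p(103) - p(100) - p(98) + p(93) + p(90) - p(83) - p(79) + p(70) + p(65) - p(54) - p(48) + p(35) + p(28) - p(13) - p(5)
= 304801365 + 271248950 - 190569292 - 150198136 + 82010177 + 56634173 - 23338469 - 13848650 + 4087968 + 2012558 - 386155 - 147273 + 14883 + 3718 - 101 - 7
= 342325709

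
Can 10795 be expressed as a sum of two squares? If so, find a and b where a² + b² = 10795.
Not possible

Factorization: 10795 = 5 × 17 × 127
By Fermat: n is sum of two squares iff every prime p ≡ 3 (mod 4) appears to even power.
Prime(s) ≡ 3 (mod 4) with odd exponent: [(127, 1)]
Therefore 10795 cannot be expressed as a² + b².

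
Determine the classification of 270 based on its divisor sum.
abundant

Proper divisors of 270: sum = 1 + 2 + 3 + 5 + 6 + 9 + 10 + 15 + 18 + 27 + 30 + 45 + 54 + 90 + 135 = 450
Since 450 > 270, 270 is abundant.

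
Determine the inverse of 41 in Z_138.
101

gcd(41, 138) = 1, so the inverse exists.
Extended Euclidean algorithm on (138, 41):
138 = 3 × 41 + 15  ⟹  15 = (1)·138 + (-3)·41
41 = 2 × 15 + 11  ⟹  11 = (-2)·138 + (7)·41
15 = 1 × 11 + 4  ⟹  4 = (3)·138 + (-10)·41
11 = 2 × 4 + 3  ⟹  3 = (-8)·138 + (27)·41
4 = 1 × 3 + 1  ⟹  1 = (11)·138 + (-37)·41
So (-37)·41 ≡ 1 (mod 138), i.e. 41^(-1) ≡ -37 ≡ 101 (mod 138).
Check: 41 × 101 = 4141 ≡ 1 (mod 138)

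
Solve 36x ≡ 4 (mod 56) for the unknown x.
x ≡ 11 (mod 14)

gcd(36, 56) = 4, which divides 4, so solutions exist.
Divide through by 4: 9x ≡ 1 (mod 14).
Find 9^(-1) mod 14 by the extended Euclidean algorithm:
14 = 1 × 9 + 5  ⟹  5 = (1)·14 + (-1)·9
9 = 1 × 5 + 4  ⟹  4 = (-1)·14 + (2)·9
5 = 1 × 4 + 1  ⟹  1 = (2)·14 + (-3)·9
So (-3)·9 ≡ 1 (mod 14), i.e. 9^(-1) ≡ -3 ≡ 11 (mod 14).
x ≡ 11 × 1 = 11 ≡ 11 (mod 14).
Check: 36 × 11 = 396 ≡ 4 (mod 56).
x ≡ 11 (mod 14), giving 4 solutions mod 56.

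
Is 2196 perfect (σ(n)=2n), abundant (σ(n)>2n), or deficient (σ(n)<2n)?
abundant

Proper divisors of 2196: sum = 1 + 2 + 3 + 4 + 6 + 9 + 12 + 18 + ... + 366 + 549 + 732 + 1098 (17 divisors) = 3446
Since 3446 > 2196, 2196 is abundant.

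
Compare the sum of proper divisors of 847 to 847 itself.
deficient

Proper divisors of 847: sum = 1 + 7 + 11 + 77 + 121 = 217
Since 217 < 847, 847 is deficient.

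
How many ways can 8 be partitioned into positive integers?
22

p(n) counts ways to write n as a sum of positive integers (order ignored).
Examples: 8; 7 + 1; 6 + 2; 6 + 1 + 1; 5 + 3; ... (22 total)
p(8) = 22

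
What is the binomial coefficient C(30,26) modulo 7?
0

Using Lucas' theorem:
Write n=30 and k=26 in base 7:
n in base 7: [4, 2]
k in base 7: [3, 5]
C(30,26) mod 7 = ∏ C(n_i, k_i) mod 7
Digit binomials (mod 7): C(4,3) = 4; C(2,5) = 0 (k_i > n_i)
Product: 4 × 0 = 0 ≡ 0 (mod 7)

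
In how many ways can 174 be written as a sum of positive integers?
397125074750

p(n) counts ways to write n as a sum of positive integers (order ignored).
Euler's pentagonal recurrence: p(k) = p(k-1) + p(k-2) - p(k-5) - p(k-7) + p(k-12) + p(k-15) - ... (offsets j(3j∓1)/2, signs ++--, p(0)=1, p(<0)=0).
DP table for k = 0..173: p(0)=1, p(1)=1, p(2)=2, p(3)=3, p(4)=5, p(5)=7, p(6)=11, p(7)=15, p(8)=22, p(9)=30, p(10)=42, p(11)=56, p(12)=77, p(13)=101, p(14)=135, p(15)=176, p(16)=231, p(17)=297, p(18)=385, p(19)=490, p(20)=627, p(21)=792, p(22)=1002, p(23)=1255, p(24)=1575, p(25)=1958, p(26)=2436, p(27)=3010, p(28)=3718, p(29)=4565, p(30)=5604, p(31)=6842, p(32)=8349, p(33)=10143, p(34)=12310, p(35)=14883, p(36)=17977, p(37)=21637, p(38)=26015, p(39)=31185, p(40)=37338, p(41)=44583, p(42)=53174, p(43)=63261, p(44)=75175, p(45)=89134, p(46)=105558, p(47)=124754, p(48)=147273, p(49)=173525, p(50)=204226, p(51)=239943, p(52)=281589, p(53)=329931, p(54)=386155, p(55)=451276, p(56)=526823, p(57)=614154, p(58)=715220, p(59)=831820, p(60)=966467, p(61)=1121505, p(62)=1300156, p(63)=1505499, p(64)=1741630, p(65)=2012558, p(66)=2323520, p(67)=2679689, p(68)=3087735, p(69)=3554345, p(70)=4087968, p(71)=4697205, p(72)=5392783, p(73)=6185689, p(74)=7089500, p(75)=8118264, p(76)=9289091, p(77)=10619863, p(78)=12132164, p(79)=13848650, p(80)=15796476, p(81)=18004327, p(82)=20506255, p(83)=23338469, p(84)=26543660, p(85)=30167357, p(86)=34262962, p(87)=38887673, p(88)=44108109, p(89)=49995925, p(90)=56634173, p(91)=64112359, p(92)=72533807, p(93)=82010177, p(94)=92669720, p(95)=104651419, p(96)=118114304, p(97)=133230930, p(98)=150198136, p(99)=169229875, p(100)=190569292, p(101)=214481126, p(102)=241265379, p(103)=271248950, p(104)=304801365, p(105)=342325709, p(106)=384276336, p(107)=431149389, p(108)=483502844, p(109)=541946240, p(110)=607163746, p(111)=679903203, p(112)=761002156, p(113)=851376628, p(114)=952050665, p(115)=1064144451, p(116)=1188908248, p(117)=1327710076, p(118)=1482074143, p(119)=1653668665, p(120)=1844349560, p(121)=2056148051, p(122)=2291320912, p(123)=2552338241, p(124)=2841940500, p(125)=3163127352, p(126)=3519222692, p(127)=3913864295, p(128)=4351078600, p(129)=4835271870, p(130)=5371315400, p(131)=5964539504, p(132)=6620830889, p(133)=7346629512, p(134)=8149040695, p(135)=9035836076, p(136)=10015581680, p(137)=11097645016, p(138)=12292341831, p(139)=13610949895, p(140)=15065878135, p(141)=16670689208, p(142)=18440293320, p(143)=20390982757, p(144)=22540654445, p(145)=24908858009, p(146)=27517052599, p(147)=30388671978, p(148)=33549419497, p(149)=37027355200, p(150)=40853235313, p(151)=45060624582, p(152)=49686288421, p(153)=54770336324, p(154)=60356673280, p(155)=66493182097, p(156)=73232243759, p(157)=80630964769, p(158)=88751778802, p(159)=97662728555, p(160)=107438159466, p(161)=118159068427, p(162)=129913904637, p(163)=142798995930, p(164)=156919475295, p(165)=172389800255, p(166)=189334822579, p(167)=207890420102, p(168)=228204732751, p(169)=250438925115, p(170)=274768617130, p(171)=301384802048, p(172)=330495499613, p(173)=362326859895.
Final step: p(174) = p(173) + p(172) - p(169) - p(167) + p(162) + p(159) - p(152) - p(148) + p(139) + p(134) - p(123) - p(117) + p(104) + p(97) - p(82) - p(74) + p(57) + p(48) - p(29) - p(19)
= 362326859895 + 330495499613 - 250438925115 - 207890420102 + 129913904637 + 97662728555 - 49686288421 - 33549419497 + 13610949895 + 8149040695 - 2552338241 - 1327710076 + 304801365 + 133230930 - 20506255 - 7089500 + 614154 + 147273 - 4565 - 490
= 397125074750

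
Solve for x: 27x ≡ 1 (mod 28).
27

gcd(27, 28) = 1, so the inverse exists.
Extended Euclidean algorithm on (28, 27):
28 = 1 × 27 + 1  ⟹  1 = (1)·28 + (-1)·27
So (-1)·27 ≡ 1 (mod 28), i.e. 27^(-1) ≡ -1 ≡ 27 (mod 28).
Check: 27 × 27 = 729 ≡ 1 (mod 28)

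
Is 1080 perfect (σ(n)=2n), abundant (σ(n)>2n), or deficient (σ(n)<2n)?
abundant

Proper divisors of 1080: sum = 1 + 2 + 3 + 4 + 5 + 6 + 8 + 9 + ... + 216 + 270 + 360 + 540 (31 divisors) = 2520
Since 2520 > 1080, 1080 is abundant.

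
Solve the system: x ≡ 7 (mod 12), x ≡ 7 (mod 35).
7

Using Chinese Remainder Theorem:
M = 12 × 35 = 420
M1 = 35, M2 = 12
y1 = 35^(-1) mod 12 = 11
y2 = 12^(-1) mod 35 = 3
x = (7×35×11 + 7×12×3) mod 420 = 7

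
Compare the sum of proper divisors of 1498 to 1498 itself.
deficient

Proper divisors of 1498: sum = 1 + 2 + 7 + 14 + 107 + 214 + 749 = 1094
Since 1094 < 1498, 1498 is deficient.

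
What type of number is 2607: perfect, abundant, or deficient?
deficient

Proper divisors of 2607: sum = 1 + 3 + 11 + 33 + 79 + 237 + 869 = 1233
Since 1233 < 2607, 2607 is deficient.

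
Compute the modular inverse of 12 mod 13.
12

gcd(12, 13) = 1, so the inverse exists.
Extended Euclidean algorithm on (13, 12):
13 = 1 × 12 + 1  ⟹  1 = (1)·13 + (-1)·12
So (-1)·12 ≡ 1 (mod 13), i.e. 12^(-1) ≡ -1 ≡ 12 (mod 13).
Check: 12 × 12 = 144 ≡ 1 (mod 13)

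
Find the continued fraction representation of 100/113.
[0; 1, 7, 1, 2, 4]

Euclidean algorithm steps:
100 = 0 × 113 + 100
113 = 1 × 100 + 13
100 = 7 × 13 + 9
13 = 1 × 9 + 4
9 = 2 × 4 + 1
4 = 4 × 1 + 0
Continued fraction: [0; 1, 7, 1, 2, 4]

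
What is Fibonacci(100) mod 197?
14

Matrix identity: Q^n = [[F_(n+1), F_n], [F_n, F_(n-1)]] with Q = [[1,1],[1,0]].
n = 100 = 1100100₂. Square-and-multiply, entries mod 197:
Q^1 = [[1,1],[1,0]]
Q^3 = (Q^1)²·Q = [[3,2],[2,1]]
Q^6 = (Q^3)² = [[13,8],[8,5]]
Q^12 = (Q^6)² = [[36,144],[144,89]]
Q^25 = (Q^12)²·Q = [[41,165],[165,73]]
Q^50 = (Q^25)² = [[144,95],[95,49]]
Q^100 = (Q^50)² = [[14,14],[14,0]]
F_100 mod 197 = Q^100[0][1] = 14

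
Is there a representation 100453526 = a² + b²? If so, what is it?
Not possible

Factorization: 100453526 = 2 × 41 × 107^3
By Fermat: n is sum of two squares iff every prime p ≡ 3 (mod 4) appears to even power.
Prime(s) ≡ 3 (mod 4) with odd exponent: [(107, 3)]
Therefore 100453526 cannot be expressed as a² + b².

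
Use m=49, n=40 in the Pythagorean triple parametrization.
(801, 3920, 4001)

Euclid's formula: a = m² - n², b = 2mn, c = m² + n²
m = 49, n = 40
a = 49² - 40² = 2401 - 1600 = 801
b = 2 × 49 × 40 = 3920
c = 49² + 40² = 2401 + 1600 = 4001
Verification: 801² + 3920² = 641601 + 15366400 = 16008001 = 4001² ✓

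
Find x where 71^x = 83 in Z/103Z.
98

Baby-step giant-step with step n = ⌈√103⌉ = 11.
Baby steps 71^j mod 103 (j:value) for j=0..10: 0:1, 1:71, 2:97, 3:89, 4:36, 5:84, 6:93, 7:11, 8:60, 9:37, 10:52.
Giant-step multiplier: 71^(-11) ≡ 71^(102-11) = 71^91 ≡ 45 (mod 103).
Giant steps γ_i = 83·45^i mod 103: γ_0=83, γ_1=27, γ_2=82, γ_3=85, γ_4=14, γ_5=12, γ_6=25, γ_7=95, γ_8=52 (in table at j=10).
x = i·n + j = 8·11 + 10 = 98.
Check: 71^98 ≡ 83 (mod 103).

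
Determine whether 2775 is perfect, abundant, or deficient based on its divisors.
deficient

Proper divisors of 2775: sum = 1 + 3 + 5 + 15 + 25 + 37 + 75 + 111 + 185 + 555 + 925 = 1937
Since 1937 < 2775, 2775 is deficient.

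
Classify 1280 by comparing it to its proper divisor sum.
abundant

Proper divisors of 1280: sum = 1 + 2 + 4 + 5 + 8 + 10 + 16 + 20 + ... + 160 + 256 + 320 + 640 (17 divisors) = 1786
Since 1786 > 1280, 1280 is abundant.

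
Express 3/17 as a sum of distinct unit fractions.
1/6 + 1/102

Greedy algorithm:
3/17: ceiling(17/3) = 6, use 1/6
1/102: ceiling(102/1) = 102, use 1/102
Result: 3/17 = 1/6 + 1/102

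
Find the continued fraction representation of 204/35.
[5; 1, 4, 1, 5]

Euclidean algorithm steps:
204 = 5 × 35 + 29
35 = 1 × 29 + 6
29 = 4 × 6 + 5
6 = 1 × 5 + 1
5 = 5 × 1 + 0
Continued fraction: [5; 1, 4, 1, 5]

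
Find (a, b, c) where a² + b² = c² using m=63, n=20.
(3569, 2520, 4369)

Euclid's formula: a = m² - n², b = 2mn, c = m² + n²
m = 63, n = 20
a = 63² - 20² = 3969 - 400 = 3569
b = 2 × 63 × 20 = 2520
c = 63² + 20² = 3969 + 400 = 4369
Verification: 3569² + 2520² = 12737761 + 6350400 = 19088161 = 4369² ✓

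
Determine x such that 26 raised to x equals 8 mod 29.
9

Baby-step giant-step with step n = ⌈√29⌉ = 6.
Baby steps 26^j mod 29 (j:value) for j=0..5: 0:1, 1:26, 2:9, 3:2, 4:23, 5:18.
Giant-step multiplier: 26^(-6) ≡ 26^(28-6) = 26^22 ≡ 22 (mod 29).
Giant steps γ_i = 8·22^i mod 29: γ_0=8, γ_1=2 (in table at j=3).
x = i·n + j = 1·6 + 3 = 9.
Check: 26^9 ≡ 8 (mod 29).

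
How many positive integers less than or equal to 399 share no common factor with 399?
216

399 = 3 × 7 × 19
φ(n) = n × ∏(1 - 1/p) for each prime p dividing n
φ(399) = 399 × (1 - 1/3) × (1 - 1/7) × (1 - 1/19) = 216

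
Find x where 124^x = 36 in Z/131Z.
76

Baby-step giant-step with step n = ⌈√131⌉ = 12.
Baby steps 124^j mod 131 (j:value) for j=0..11: 0:1, 1:124, 2:49, 3:50, 4:43, 5:92, 6:11, 7:54, 8:15, 9:26, 10:80, 11:95.
Giant-step multiplier: 124^(-12) ≡ 124^(130-12) = 124^118 ≡ 13 (mod 131).
Giant steps γ_i = 36·13^i mod 131: γ_0=36, γ_1=75, γ_2=58, γ_3=99, γ_4=108, γ_5=94, γ_6=43 (in table at j=4).
x = i·n + j = 6·12 + 4 = 76.
Check: 124^76 ≡ 36 (mod 131).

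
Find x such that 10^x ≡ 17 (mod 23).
17

Baby-step giant-step with step n = ⌈√23⌉ = 5.
Baby steps 10^j mod 23 (j:value) for j=0..4: 0:1, 1:10, 2:8, 3:11, 4:18.
Giant-step multiplier: 10^(-5) ≡ 10^(22-5) = 10^17 ≡ 17 (mod 23).
Giant steps γ_i = 17·17^i mod 23: γ_0=17, γ_1=13, γ_2=14, γ_3=8 (in table at j=2).
x = i·n + j = 3·5 + 2 = 17.
Check: 10^17 ≡ 17 (mod 23).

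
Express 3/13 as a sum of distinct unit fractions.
1/5 + 1/33 + 1/2145

Greedy algorithm:
3/13: ceiling(13/3) = 5, use 1/5
2/65: ceiling(65/2) = 33, use 1/33
1/2145: ceiling(2145/1) = 2145, use 1/2145
Result: 3/13 = 1/5 + 1/33 + 1/2145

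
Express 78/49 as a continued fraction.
[1; 1, 1, 2, 4, 2]

Euclidean algorithm steps:
78 = 1 × 49 + 29
49 = 1 × 29 + 20
29 = 1 × 20 + 9
20 = 2 × 9 + 2
9 = 4 × 2 + 1
2 = 2 × 1 + 0
Continued fraction: [1; 1, 1, 2, 4, 2]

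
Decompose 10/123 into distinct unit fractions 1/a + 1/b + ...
1/13 + 1/229 + 1/91543 + 1/33520391853

Greedy algorithm:
10/123: ceiling(123/10) = 13, use 1/13
7/1599: ceiling(1599/7) = 229, use 1/229
4/366171: ceiling(366171/4) = 91543, use 1/91543
1/33520391853: ceiling(33520391853/1) = 33520391853, use 1/33520391853
Result: 10/123 = 1/13 + 1/229 + 1/91543 + 1/33520391853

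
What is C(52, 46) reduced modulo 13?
0

Using Lucas' theorem:
Write n=52 and k=46 in base 13:
n in base 13: [4, 0]
k in base 13: [3, 7]
C(52,46) mod 13 = ∏ C(n_i, k_i) mod 13
Digit binomials (mod 13): C(4,3) = 4; C(0,7) = 0 (k_i > n_i)
Product: 4 × 0 = 0 ≡ 0 (mod 13)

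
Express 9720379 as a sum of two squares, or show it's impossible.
Not possible

Factorization: 9720379 = 17 × 83^3
By Fermat: n is sum of two squares iff every prime p ≡ 3 (mod 4) appears to even power.
Prime(s) ≡ 3 (mod 4) with odd exponent: [(83, 3)]
Therefore 9720379 cannot be expressed as a² + b².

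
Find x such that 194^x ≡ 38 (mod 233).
48

Baby-step giant-step with step n = ⌈√233⌉ = 16.
Baby steps 194^j mod 233 (j:value) for j=0..15: 0:1, 1:194, 2:123, 3:96, 4:217, 5:158, 6:129, 7:95, 8:23, 9:35, 10:33, 11:111, 12:98, 13:139, 14:171, 15:88.
Giant-step multiplier: 194^(-16) ≡ 194^(232-16) = 194^216 ≡ 37 (mod 233).
Giant steps γ_i = 38·37^i mod 233: γ_0=38, γ_1=8, γ_2=63, γ_3=1 (in table at j=0).
x = i·n + j = 3·16 + 0 = 48.
Check: 194^48 ≡ 38 (mod 233).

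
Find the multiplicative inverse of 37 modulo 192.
109

gcd(37, 192) = 1, so the inverse exists.
Extended Euclidean algorithm on (192, 37):
192 = 5 × 37 + 7  ⟹  7 = (1)·192 + (-5)·37
37 = 5 × 7 + 2  ⟹  2 = (-5)·192 + (26)·37
7 = 3 × 2 + 1  ⟹  1 = (16)·192 + (-83)·37
So (-83)·37 ≡ 1 (mod 192), i.e. 37^(-1) ≡ -83 ≡ 109 (mod 192).
Check: 37 × 109 = 4033 ≡ 1 (mod 192)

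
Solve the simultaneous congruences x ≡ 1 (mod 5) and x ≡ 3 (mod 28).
31

Using Chinese Remainder Theorem:
M = 5 × 28 = 140
M1 = 28, M2 = 5
y1 = 28^(-1) mod 5 = 2
y2 = 5^(-1) mod 28 = 17
x = (1×28×2 + 3×5×17) mod 140 = 31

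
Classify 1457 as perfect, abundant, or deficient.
deficient

Proper divisors of 1457: sum = 1 + 31 + 47 = 79
Since 79 < 1457, 1457 is deficient.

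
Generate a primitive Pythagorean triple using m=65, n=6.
(4189, 780, 4261)

Euclid's formula: a = m² - n², b = 2mn, c = m² + n²
m = 65, n = 6
a = 65² - 6² = 4225 - 36 = 4189
b = 2 × 65 × 6 = 780
c = 65² + 6² = 4225 + 36 = 4261
Verification: 4189² + 780² = 17547721 + 608400 = 18156121 = 4261² ✓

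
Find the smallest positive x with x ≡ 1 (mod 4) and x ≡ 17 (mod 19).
17

Using Chinese Remainder Theorem:
M = 4 × 19 = 76
M1 = 19, M2 = 4
y1 = 19^(-1) mod 4 = 3
y2 = 4^(-1) mod 19 = 5
x = (1×19×3 + 17×4×5) mod 76 = 17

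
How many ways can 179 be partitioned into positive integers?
625846753120

p(n) counts ways to write n as a sum of positive integers (order ignored).
Euler's pentagonal recurrence: p(k) = p(k-1) + p(k-2) - p(k-5) - p(k-7) + p(k-12) + p(k-15) - ... (offsets j(3j∓1)/2, signs ++--, p(0)=1, p(<0)=0).
DP table for k = 0..178: p(0)=1, p(1)=1, p(2)=2, p(3)=3, p(4)=5, p(5)=7, p(6)=11, p(7)=15, p(8)=22, p(9)=30, p(10)=42, p(11)=56, p(12)=77, p(13)=101, p(14)=135, p(15)=176, p(16)=231, p(17)=297, p(18)=385, p(19)=490, p(20)=627, p(21)=792, p(22)=1002, p(23)=1255, p(24)=1575, p(25)=1958, p(26)=2436, p(27)=3010, p(28)=3718, p(29)=4565, p(30)=5604, p(31)=6842, p(32)=8349, p(33)=10143, p(34)=12310, p(35)=14883, p(36)=17977, p(37)=21637, p(38)=26015, p(39)=31185, p(40)=37338, p(41)=44583, p(42)=53174, p(43)=63261, p(44)=75175, p(45)=89134, p(46)=105558, p(47)=124754, p(48)=147273, p(49)=173525, p(50)=204226, p(51)=239943, p(52)=281589, p(53)=329931, p(54)=386155, p(55)=451276, p(56)=526823, p(57)=614154, p(58)=715220, p(59)=831820, p(60)=966467, p(61)=1121505, p(62)=1300156, p(63)=1505499, p(64)=1741630, p(65)=2012558, p(66)=2323520, p(67)=2679689, p(68)=3087735, p(69)=3554345, p(70)=4087968, p(71)=4697205, p(72)=5392783, p(73)=6185689, p(74)=7089500, p(75)=8118264, p(76)=9289091, p(77)=10619863, p(78)=12132164, p(79)=13848650, p(80)=15796476, p(81)=18004327, p(82)=20506255, p(83)=23338469, p(84)=26543660, p(85)=30167357, p(86)=34262962, p(87)=38887673, p(88)=44108109, p(89)=49995925, p(90)=56634173, p(91)=64112359, p(92)=72533807, p(93)=82010177, p(94)=92669720, p(95)=104651419, p(96)=118114304, p(97)=133230930, p(98)=150198136, p(99)=169229875, p(100)=190569292, p(101)=214481126, p(102)=241265379, p(103)=271248950, p(104)=304801365, p(105)=342325709, p(106)=384276336, p(107)=431149389, p(108)=483502844, p(109)=541946240, p(110)=607163746, p(111)=679903203, p(112)=761002156, p(113)=851376628, p(114)=952050665, p(115)=1064144451, p(116)=1188908248, p(117)=1327710076, p(118)=1482074143, p(119)=1653668665, p(120)=1844349560, p(121)=2056148051, p(122)=2291320912, p(123)=2552338241, p(124)=2841940500, p(125)=3163127352, p(126)=3519222692, p(127)=3913864295, p(128)=4351078600, p(129)=4835271870, p(130)=5371315400, p(131)=5964539504, p(132)=6620830889, p(133)=7346629512, p(134)=8149040695, p(135)=9035836076, p(136)=10015581680, p(137)=11097645016, p(138)=12292341831, p(139)=13610949895, p(140)=15065878135, p(141)=16670689208, p(142)=18440293320, p(143)=20390982757, p(144)=22540654445, p(145)=24908858009, p(146)=27517052599, p(147)=30388671978, p(148)=33549419497, p(149)=37027355200, p(150)=40853235313, p(151)=45060624582, p(152)=49686288421, p(153)=54770336324, p(154)=60356673280, p(155)=66493182097, p(156)=73232243759, p(157)=80630964769, p(158)=88751778802, p(159)=97662728555, p(160)=107438159466, p(161)=118159068427, p(162)=129913904637, p(163)=142798995930, p(164)=156919475295, p(165)=172389800255, p(166)=189334822579, p(167)=207890420102, p(168)=228204732751, p(169)=250438925115, p(170)=274768617130, p(171)=301384802048, p(172)=330495499613, p(173)=362326859895, p(174)=397125074750, p(175)=435157697830, p(176)=476715857290, p(177)=522115831195, p(178)=571701605655.
Final step: p(179) = p(178) + p(177) - p(174) - p(172) + p(167) + p(164) - p(157) - p(153) + p(144) + p(139) - p(128) - p(122) + p(109) + p(102) - p(87) - p(79) + p(62) + p(53) - p(34) - p(24) + p(3)
= 571701605655 + 522115831195 - 397125074750 - 330495499613 + 207890420102 + 156919475295 - 80630964769 - 54770336324 + 22540654445 + 13610949895 - 4351078600 - 2291320912 + 541946240 + 241265379 - 38887673 - 13848650 + 1300156 + 329931 - 12310 - 1575 + 3
= 625846753120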